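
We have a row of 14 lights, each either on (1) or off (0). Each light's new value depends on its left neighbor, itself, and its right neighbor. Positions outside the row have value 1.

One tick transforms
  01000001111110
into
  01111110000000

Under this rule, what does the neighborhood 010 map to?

1

At position 1 the neighborhood is 010; the next row has 1 there.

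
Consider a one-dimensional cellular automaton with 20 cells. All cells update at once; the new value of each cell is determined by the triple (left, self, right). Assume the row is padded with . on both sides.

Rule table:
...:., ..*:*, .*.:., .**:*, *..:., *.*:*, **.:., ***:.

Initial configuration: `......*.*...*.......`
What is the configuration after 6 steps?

step 1: .....*.*...*........
step 2: ....*.*...*.........
step 3: ...*.*...*..........
step 4: ..*.*...*...........
step 5: .*.*...*............
step 6: *.*...*.............

*.*...*.............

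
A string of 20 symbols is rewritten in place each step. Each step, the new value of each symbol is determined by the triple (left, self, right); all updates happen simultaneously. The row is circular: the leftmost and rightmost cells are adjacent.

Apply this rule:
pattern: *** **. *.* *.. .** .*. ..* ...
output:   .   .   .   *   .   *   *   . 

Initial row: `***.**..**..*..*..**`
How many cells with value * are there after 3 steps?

8

step 1: ......**..********..
step 2: .....*..**........*.
step 3: ....****..*......***
count of *: 8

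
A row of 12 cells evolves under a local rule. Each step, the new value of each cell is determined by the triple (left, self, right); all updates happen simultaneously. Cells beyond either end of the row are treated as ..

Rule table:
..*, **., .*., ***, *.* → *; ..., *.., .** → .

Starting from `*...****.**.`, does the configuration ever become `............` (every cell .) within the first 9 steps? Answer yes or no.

*..*.****.*.
*.***.*****.
**.***.****.
.**.***.***.
*.**.***.**.
**.**.***.*.
.**.**.****.
*.**.**.***.
**.**.**.**.
step 9 is **.**.**.**., still not uniform .

no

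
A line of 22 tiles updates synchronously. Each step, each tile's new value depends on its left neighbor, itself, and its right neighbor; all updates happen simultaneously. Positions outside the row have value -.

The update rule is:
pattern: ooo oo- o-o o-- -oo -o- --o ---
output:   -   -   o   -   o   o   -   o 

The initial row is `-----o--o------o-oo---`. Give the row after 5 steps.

o----oooooooo----ooo--

oooo-o--o-oooo-ooo--oo
o---oo--ooo---oo----o-
o-o-o---o---o-o--oo-o-
ooooo-o-o-o-ooo--o-oo-
o----oooooooo----ooo--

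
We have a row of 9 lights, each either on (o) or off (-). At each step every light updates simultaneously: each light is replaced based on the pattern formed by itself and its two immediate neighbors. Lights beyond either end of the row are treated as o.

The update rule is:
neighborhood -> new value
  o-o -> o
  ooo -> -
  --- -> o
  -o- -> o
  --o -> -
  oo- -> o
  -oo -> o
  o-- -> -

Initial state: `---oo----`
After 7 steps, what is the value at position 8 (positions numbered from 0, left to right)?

o

step 1: -o-oo-oo-
step 2: ooooooooo
step 3: ---------
step 4: -ooooooo-
step 5: oo-----oo
step 6: -o-ooo-o-
step 7: oooo-oooo
position 8 holds o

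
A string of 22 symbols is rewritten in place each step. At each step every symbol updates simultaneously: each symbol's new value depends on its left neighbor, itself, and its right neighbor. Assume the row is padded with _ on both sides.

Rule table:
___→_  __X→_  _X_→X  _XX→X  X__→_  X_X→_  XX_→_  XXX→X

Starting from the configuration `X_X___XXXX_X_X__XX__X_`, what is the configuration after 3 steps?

X_X___XXX__X_X__X___X_
X_X___XX___X_X__X___X_
X_X___X____X_X__X___X_

X_X___X____X_X__X___X_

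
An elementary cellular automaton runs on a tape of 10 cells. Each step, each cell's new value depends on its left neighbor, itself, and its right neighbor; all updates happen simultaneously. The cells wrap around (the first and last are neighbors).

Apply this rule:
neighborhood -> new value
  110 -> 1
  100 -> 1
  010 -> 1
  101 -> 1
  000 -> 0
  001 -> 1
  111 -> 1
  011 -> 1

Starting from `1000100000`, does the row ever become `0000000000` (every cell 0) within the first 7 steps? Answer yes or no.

step 1: 1101110001
step 2: 1111111011
step 3: 1111111111
step 4: 1111111111  (fixed point — unchanged through step 7)
step 7 is 1111111111, still not uniform 0

no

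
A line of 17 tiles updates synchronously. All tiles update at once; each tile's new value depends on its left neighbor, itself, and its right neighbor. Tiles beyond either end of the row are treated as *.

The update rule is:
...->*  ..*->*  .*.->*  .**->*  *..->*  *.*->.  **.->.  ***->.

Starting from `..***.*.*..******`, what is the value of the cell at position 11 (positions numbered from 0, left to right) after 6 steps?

step 1: ***...*.****.....
step 2: ...****.*...*****
step 3: ****....*****....
step 4: ....*****....****
step 5: *****....*****...
step 6: .....*****....***
position 11 holds .

.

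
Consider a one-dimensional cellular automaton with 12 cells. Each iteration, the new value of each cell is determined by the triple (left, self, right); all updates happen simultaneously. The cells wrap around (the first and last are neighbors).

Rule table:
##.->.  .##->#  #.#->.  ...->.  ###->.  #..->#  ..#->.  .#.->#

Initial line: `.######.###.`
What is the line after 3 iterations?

.#.#....#..#

.#......#..#
.##.....##.#
.#.#....#..#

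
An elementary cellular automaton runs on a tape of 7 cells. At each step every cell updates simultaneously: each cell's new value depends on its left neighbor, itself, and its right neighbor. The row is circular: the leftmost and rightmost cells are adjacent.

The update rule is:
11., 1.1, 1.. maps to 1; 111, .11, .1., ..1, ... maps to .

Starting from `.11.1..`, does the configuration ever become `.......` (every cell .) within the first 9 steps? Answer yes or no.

step 1: ..11.1.
step 2: ...11.1
step 3: 1...11.
step 4: .1...11
step 5: 1.1...1
step 6: 11.1...
step 7: .11.1..  (repeats step 0; period 7)
step 9: ...11.1
step 9 is ...11.1, still not uniform .

no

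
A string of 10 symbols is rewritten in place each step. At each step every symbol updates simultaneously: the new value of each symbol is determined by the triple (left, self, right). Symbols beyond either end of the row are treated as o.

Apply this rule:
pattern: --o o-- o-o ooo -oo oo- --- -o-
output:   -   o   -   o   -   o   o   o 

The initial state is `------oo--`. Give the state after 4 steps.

ooooo--oo-
oooooo--o-
ooooooo-o-
ooooooo-o-

ooooooo-o-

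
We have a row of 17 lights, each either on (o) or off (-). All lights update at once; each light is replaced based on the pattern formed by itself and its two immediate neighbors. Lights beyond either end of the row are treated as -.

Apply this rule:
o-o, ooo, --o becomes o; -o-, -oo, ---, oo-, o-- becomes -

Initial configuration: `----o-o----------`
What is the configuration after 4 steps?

step 1: ---o-o-----------
step 2: --o-o------------
step 3: -o-o-------------
step 4: o-o--------------

o-o--------------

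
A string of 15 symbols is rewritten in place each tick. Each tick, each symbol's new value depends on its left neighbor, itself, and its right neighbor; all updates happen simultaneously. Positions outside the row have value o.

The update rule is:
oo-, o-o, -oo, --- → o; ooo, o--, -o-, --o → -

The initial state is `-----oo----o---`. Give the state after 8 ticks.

-ooooo--o-o-oo-

-ooo-oo-oo---o-
oo-ooooooo-o--o
-ooo-----oo---o
oo-o-ooo-oo-o-o
-oo-oo-ooooo-oo
oooooooo---ooo-
-------o-o-o-oo
-ooooo--o-o-oo-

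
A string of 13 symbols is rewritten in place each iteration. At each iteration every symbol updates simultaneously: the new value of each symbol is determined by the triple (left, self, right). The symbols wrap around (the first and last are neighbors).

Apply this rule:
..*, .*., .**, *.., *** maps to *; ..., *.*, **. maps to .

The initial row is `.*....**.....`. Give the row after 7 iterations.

iteration 1: ***..**.*....
iteration 2: **.***..**..*
iteration 3: *..**.***.***
iteration 4: .***..**..***
iteration 5: .**.***.****.
iteration 6: **..**..***.*
iteration 7: *.***.****..*

*.***.****..*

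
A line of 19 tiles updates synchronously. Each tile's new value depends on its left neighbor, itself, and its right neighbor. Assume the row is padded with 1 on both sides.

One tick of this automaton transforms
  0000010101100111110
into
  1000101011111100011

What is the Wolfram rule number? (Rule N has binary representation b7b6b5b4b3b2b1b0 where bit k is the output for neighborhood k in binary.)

position 14: 111 → 0  (bit 7 = 0)
position 10: 110 → 1  (bit 6 = 1)
position 6: 101 → 1  (bit 5 = 1)
position 0: 100 → 1  (bit 4 = 1)
position 9: 011 → 1  (bit 3 = 1)
position 5: 010 → 0  (bit 2 = 0)
position 4: 001 → 1  (bit 1 = 1)
position 1: 000 → 0  (bit 0 = 0)
bits b7..b0 = 01111010 = 122

122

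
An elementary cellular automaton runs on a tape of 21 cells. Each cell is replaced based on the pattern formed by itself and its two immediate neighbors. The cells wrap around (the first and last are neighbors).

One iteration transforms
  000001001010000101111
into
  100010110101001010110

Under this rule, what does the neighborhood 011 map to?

At position 17 the neighborhood is 011; the next row has 0 there.

0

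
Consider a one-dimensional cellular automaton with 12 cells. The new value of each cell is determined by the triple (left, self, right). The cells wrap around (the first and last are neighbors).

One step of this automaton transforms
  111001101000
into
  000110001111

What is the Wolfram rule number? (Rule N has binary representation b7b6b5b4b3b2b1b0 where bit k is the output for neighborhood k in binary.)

23

position 1: 111 → 0  (bit 7 = 0)
position 2: 110 → 0  (bit 6 = 0)
position 7: 101 → 0  (bit 5 = 0)
position 3: 100 → 1  (bit 4 = 1)
position 0: 011 → 0  (bit 3 = 0)
position 8: 010 → 1  (bit 2 = 1)
position 4: 001 → 1  (bit 1 = 1)
position 10: 000 → 1  (bit 0 = 1)
bits b7..b0 = 00010111 = 23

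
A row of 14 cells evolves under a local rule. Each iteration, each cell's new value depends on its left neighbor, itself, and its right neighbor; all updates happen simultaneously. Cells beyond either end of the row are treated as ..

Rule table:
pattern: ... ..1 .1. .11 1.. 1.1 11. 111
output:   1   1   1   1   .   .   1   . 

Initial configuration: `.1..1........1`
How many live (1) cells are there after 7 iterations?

9

iteration 1: 11.11.11111111
iteration 2: 11.11.1......1
iteration 3: 11.11.1.111111
iteration 4: 11.11.1.1....1
iteration 5: 11.11.1.1.1111
iteration 6: 11.11.1.1.1..1
iteration 7: 11.11.1.1.1.11
count of 1: 9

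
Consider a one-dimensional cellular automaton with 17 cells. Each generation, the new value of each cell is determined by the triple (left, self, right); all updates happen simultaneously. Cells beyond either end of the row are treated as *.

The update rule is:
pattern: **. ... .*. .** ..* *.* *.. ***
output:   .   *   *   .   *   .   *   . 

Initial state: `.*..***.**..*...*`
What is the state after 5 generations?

****......*******

.***......******.
....******.......
****......*******
....******.......  (repeats generation 2; period 2)
generation 5: ****......*******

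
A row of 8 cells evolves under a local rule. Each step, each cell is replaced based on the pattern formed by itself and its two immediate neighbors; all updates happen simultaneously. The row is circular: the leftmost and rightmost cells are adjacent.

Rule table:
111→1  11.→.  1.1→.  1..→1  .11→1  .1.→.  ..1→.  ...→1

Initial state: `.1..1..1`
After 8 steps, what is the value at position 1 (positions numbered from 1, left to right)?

1

..1..1..
1..1..11
.1..1.11
..1...1.
1..11..1
.1.1.1.1
........
11111111
position 1 holds 1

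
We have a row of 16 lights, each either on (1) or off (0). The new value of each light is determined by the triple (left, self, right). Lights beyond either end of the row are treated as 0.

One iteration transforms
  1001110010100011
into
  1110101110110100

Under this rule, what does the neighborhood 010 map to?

At position 0 the neighborhood is 010; the next row has 1 there.

1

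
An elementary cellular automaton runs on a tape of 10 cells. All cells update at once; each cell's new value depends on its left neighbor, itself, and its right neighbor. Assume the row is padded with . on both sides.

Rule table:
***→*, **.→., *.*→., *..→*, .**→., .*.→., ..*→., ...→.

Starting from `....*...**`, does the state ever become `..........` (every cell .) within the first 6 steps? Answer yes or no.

yes

.....*....
......*...
.......*..
........*.
.........*
..........
all cells are . at step 6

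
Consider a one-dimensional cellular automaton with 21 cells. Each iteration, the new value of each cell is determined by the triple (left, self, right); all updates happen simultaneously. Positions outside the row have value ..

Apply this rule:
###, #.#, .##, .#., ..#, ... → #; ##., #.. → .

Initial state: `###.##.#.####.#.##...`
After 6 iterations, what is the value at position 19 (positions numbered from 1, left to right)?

iteration 1: ##.##.######.####..##
iteration 2: #.##.######.####..##.
iteration 3: ###.######.####..##..
iteration 4: ##.######.####..##..#
iteration 5: #.######.####..##..##
iteration 6: #######.####..##..##.
position 19 holds #

#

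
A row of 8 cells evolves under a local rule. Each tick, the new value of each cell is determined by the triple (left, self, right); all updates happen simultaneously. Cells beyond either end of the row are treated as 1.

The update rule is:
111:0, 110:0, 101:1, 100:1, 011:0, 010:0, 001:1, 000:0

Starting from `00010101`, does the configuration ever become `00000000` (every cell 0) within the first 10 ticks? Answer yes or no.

no

10101010
01010101
10101010  (repeats tick 1; period 2)
tick 10: 01010101
tick 10 is 01010101, still not uniform 0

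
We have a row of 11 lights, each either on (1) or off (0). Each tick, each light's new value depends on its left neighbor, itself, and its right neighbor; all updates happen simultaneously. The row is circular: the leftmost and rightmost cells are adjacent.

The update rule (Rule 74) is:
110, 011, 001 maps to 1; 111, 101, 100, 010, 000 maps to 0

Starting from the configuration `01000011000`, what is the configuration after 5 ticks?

01110001000

tick 1: 10000111000
tick 2: 00001101001
tick 3: 00011100010
tick 4: 00110100100
tick 5: 01110001000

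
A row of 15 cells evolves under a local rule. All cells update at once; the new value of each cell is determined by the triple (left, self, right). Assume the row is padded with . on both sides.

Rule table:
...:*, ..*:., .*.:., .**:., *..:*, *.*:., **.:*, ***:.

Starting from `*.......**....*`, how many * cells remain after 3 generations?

generation 1: .******..****..
generation 2: ......**....***
generation 3: *****..****...*
count of *: 10

10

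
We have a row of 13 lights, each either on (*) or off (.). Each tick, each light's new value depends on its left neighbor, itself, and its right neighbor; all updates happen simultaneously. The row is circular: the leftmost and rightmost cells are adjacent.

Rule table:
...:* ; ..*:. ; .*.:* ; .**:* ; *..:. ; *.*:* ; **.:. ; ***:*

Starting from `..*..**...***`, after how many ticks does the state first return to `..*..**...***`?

..*..*..*.**.
*.*..*..***..
***..*..**...
**...*..*..*.
*..*.*..*..**
...***..*..**
.*.**...*..*.
.***..*.*..*.
.**...***..*.
.*..*.**...*.
.*..***..*.*.
.*..**...***.
.*..*..*.**..
.*..*..***..*
**..*..**...*
*...*..*..*.*
..*.*..*..***
..***..*..**.
*.**...*..*..
***..*.*..*..
**...***..*..
*..*.**...*..
*..***..*.*..
*..**...***..
*..*..*.**...
*..*..***..*.
*..*..**...**
...*..*..*.**
.*.*..*..***.
.***..*..**..
.**...*..*..*
**..*.*..*..*
*...***..*..*
..*.**...*..*
..***..*.*..*
..**...***..*
..*..*.**...*
..*..***..*.*
..*..**...***

39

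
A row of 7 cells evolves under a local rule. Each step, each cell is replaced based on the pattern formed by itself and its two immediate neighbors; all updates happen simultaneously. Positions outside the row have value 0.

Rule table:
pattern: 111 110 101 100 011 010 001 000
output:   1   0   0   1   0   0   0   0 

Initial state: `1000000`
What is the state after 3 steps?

0001000

0100000
0010000
0001000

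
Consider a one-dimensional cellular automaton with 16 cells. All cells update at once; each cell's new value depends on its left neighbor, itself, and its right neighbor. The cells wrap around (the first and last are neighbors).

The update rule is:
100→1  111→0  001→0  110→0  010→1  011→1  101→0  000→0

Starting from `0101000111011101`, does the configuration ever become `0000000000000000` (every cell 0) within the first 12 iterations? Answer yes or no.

0101100100010001
0101010110011001
0101010101010101
0101010101010101  (fixed point — unchanged through iteration 12)
iteration 12 is 0101010101010101, still not uniform 0

no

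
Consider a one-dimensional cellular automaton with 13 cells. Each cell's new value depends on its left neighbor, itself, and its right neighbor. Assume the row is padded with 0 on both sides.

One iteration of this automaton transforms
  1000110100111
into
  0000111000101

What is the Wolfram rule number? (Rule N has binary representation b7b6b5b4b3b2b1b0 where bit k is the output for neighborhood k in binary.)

position 11: 111 → 0  (bit 7 = 0)
position 5: 110 → 1  (bit 6 = 1)
position 6: 101 → 1  (bit 5 = 1)
position 1: 100 → 0  (bit 4 = 0)
position 4: 011 → 1  (bit 3 = 1)
position 0: 010 → 0  (bit 2 = 0)
position 3: 001 → 0  (bit 1 = 0)
position 2: 000 → 0  (bit 0 = 0)
bits b7..b0 = 01101000 = 104

104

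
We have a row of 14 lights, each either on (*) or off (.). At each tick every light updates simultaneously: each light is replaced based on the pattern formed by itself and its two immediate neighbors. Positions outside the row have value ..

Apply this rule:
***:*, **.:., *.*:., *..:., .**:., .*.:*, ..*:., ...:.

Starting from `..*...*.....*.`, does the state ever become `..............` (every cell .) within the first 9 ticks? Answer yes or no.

..*...*.....*.  (fixed point — unchanged through tick 9)
tick 9 is ..*...*.....*., still not uniform .

no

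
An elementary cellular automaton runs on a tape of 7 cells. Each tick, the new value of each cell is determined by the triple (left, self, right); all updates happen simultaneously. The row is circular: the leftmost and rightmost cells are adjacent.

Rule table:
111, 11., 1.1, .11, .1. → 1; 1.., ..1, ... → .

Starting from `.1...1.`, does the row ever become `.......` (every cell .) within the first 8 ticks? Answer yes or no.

no

.1...1.  (fixed point — unchanged through tick 8)
tick 8 is .1...1., still not uniform .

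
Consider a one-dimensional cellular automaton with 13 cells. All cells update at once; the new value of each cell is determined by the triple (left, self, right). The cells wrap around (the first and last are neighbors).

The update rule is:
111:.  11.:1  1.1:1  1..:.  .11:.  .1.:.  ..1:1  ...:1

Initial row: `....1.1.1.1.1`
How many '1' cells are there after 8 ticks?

.111.1.1.1.1.
1..11.1.1.1..
..1.11.1.1..1
.1.1.11.1..1.
1.1.1.11..1..
.1.1.1.1.1..1
1.1.1.1.1..1.
.1.1.1.1..1.1
count of 1: 6

6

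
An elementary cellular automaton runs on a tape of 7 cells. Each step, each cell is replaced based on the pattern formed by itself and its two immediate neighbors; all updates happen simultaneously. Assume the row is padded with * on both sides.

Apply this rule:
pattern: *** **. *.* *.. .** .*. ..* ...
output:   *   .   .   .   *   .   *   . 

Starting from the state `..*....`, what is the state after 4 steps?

...****

step 1: .*....*
step 2: .....**
step 3: ....***
step 4: ...****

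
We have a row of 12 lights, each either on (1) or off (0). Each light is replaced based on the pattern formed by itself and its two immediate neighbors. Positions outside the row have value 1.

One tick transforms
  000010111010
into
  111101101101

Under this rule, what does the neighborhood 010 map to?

At position 4 the neighborhood is 010; the next row has 0 there.

0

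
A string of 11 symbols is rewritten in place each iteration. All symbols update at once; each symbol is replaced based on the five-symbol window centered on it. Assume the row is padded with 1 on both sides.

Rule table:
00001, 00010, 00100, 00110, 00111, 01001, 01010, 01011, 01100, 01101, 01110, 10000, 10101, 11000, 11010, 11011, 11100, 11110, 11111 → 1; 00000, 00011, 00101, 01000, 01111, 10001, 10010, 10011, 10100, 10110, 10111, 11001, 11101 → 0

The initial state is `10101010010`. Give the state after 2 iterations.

01111101001
10011010101

10011010101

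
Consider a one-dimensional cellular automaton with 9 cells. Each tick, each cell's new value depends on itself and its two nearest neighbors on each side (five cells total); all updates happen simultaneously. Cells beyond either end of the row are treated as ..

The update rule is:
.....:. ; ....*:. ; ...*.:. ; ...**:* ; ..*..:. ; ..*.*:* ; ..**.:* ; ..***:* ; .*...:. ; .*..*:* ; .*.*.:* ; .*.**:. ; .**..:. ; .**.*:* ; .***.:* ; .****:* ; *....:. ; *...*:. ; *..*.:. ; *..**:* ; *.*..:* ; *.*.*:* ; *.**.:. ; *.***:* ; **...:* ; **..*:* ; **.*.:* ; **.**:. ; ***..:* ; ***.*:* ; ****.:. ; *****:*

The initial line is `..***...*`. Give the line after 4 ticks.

****.....

.*****...
****.**..
**.*...*.
****.....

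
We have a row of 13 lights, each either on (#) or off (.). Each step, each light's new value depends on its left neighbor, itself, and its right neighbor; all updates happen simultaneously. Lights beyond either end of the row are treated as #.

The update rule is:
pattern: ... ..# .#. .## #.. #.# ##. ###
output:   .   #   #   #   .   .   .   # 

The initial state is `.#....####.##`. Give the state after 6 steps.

.#...####..##
.#..####..###
.#.####..####
.#.###..#####
.#.##..######
.#.#..#######

.#.#..#######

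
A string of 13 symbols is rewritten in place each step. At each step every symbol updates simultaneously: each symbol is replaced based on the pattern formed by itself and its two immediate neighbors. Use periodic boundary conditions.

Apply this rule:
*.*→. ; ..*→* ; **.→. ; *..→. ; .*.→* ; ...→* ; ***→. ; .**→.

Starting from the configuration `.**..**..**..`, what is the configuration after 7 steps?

..**.........

*...*...*...*
..***.***.**.
**...........
...**********
.**..........
*...*********
..**.........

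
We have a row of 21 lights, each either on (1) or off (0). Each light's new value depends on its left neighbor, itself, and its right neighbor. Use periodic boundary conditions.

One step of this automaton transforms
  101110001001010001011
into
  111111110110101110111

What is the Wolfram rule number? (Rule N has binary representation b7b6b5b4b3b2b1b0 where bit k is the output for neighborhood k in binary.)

position 3: 111 → 1  (bit 7 = 1)
position 0: 110 → 1  (bit 6 = 1)
position 1: 101 → 1  (bit 5 = 1)
position 5: 100 → 1  (bit 4 = 1)
position 2: 011 → 1  (bit 3 = 1)
position 8: 010 → 0  (bit 2 = 0)
position 7: 001 → 1  (bit 1 = 1)
position 6: 000 → 1  (bit 0 = 1)
bits b7..b0 = 11111011 = 251

251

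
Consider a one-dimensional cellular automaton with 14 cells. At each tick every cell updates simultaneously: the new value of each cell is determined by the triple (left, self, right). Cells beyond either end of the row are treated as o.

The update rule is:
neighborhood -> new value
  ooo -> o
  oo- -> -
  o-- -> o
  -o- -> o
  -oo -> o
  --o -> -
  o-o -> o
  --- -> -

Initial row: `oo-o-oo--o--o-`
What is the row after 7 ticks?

-oooo-oooooooo

o-oooo-o-oo-oo
-oooo-oooo-ooo
oooo-oooo-oooo
ooo-oooo-ooooo
oo-oooo-oooooo
o-oooo-ooooooo
-oooo-oooooooo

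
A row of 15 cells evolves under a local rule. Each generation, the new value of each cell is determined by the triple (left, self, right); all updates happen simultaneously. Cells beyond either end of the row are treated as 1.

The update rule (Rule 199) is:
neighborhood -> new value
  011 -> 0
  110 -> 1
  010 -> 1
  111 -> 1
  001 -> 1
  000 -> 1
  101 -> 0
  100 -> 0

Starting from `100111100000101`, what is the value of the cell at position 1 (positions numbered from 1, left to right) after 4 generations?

1

101011101111100
101001100111101
101010101011100
101010101001101
position 1 holds 1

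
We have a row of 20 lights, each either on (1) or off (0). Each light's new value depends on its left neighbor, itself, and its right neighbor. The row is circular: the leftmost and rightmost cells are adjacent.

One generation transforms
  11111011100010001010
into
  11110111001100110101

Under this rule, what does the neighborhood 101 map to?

1

At position 5 the neighborhood is 101; the next row has 1 there.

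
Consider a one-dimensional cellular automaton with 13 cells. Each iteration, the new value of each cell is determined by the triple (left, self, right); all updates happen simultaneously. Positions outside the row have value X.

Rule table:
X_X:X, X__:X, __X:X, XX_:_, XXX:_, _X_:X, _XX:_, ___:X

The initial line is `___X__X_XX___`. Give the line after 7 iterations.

XXXXXXXX__XXX

iteration 1: XXXXXXXX__XXX
iteration 2: ________XX___
iteration 3: XXXXXXXX__XXX  (repeats iteration 1; period 2)
iteration 7: XXXXXXXX__XXX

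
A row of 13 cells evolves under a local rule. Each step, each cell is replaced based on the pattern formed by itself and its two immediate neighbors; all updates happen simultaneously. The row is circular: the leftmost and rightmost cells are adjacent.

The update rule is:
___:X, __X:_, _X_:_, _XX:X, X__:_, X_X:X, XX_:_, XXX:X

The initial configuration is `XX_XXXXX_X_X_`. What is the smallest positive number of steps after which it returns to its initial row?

X_XXXXX_X_X_X
_XXXXX_X_X_XX
XXXXX_X_X_XX_
XXXX_X_X_XX_X
XXX_X_X_XX_XX
XX_X_X_XX_XXX
X_X_X_XX_XXXX
_X_X_XX_XXXXX
X_X_XX_XXXXX_
_X_XX_XXXXX_X
X_XX_XXXXX_X_
_XX_XXXXX_X_X
XX_XXXXX_X_X_

13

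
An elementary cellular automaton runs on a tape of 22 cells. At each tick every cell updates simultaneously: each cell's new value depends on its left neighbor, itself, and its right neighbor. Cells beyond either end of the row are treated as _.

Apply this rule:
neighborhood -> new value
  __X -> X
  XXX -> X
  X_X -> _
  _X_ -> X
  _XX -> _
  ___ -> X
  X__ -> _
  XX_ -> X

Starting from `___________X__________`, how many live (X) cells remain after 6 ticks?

15

XXXXXXXXXXXX_XXXXXXXXX
_XXXXXXXXXXX__XXXXXXXX
X_XXXXXXXXXX_X_XXXXXXX
X__XXXXXXXXX_X__XXXXXX
X_X_XXXXXXXX_X_X_XXXXX
X_X__XXXXXXX_X_X__XXXX
count of X: 15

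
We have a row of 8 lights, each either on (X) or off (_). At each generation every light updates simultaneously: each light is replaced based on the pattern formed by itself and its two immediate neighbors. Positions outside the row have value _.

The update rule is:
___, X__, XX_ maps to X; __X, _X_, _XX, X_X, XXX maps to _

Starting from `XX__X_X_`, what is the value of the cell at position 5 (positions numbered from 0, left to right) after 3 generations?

_XX____X
__XXXX__
X____XXX
position 5 holds X

X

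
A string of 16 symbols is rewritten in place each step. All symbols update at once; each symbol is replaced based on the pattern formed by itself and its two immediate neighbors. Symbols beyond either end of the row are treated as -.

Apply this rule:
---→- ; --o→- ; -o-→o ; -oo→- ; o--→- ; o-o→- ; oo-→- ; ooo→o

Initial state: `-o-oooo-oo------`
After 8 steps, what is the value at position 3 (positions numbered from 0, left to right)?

-

-o--oo----------
-o--------------
-o--------------  (fixed point — unchanged through step 8)
position 3 holds -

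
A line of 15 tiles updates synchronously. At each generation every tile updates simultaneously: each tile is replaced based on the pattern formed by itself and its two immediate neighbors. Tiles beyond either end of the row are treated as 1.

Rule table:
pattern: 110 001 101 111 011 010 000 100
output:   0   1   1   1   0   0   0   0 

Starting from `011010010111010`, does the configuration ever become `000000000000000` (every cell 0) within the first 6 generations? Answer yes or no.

100100101010101
001001010101010
010010101010101
100101010101010
001010101010101
010101010101010
generation 6 is 010101010101010, still not uniform 0

no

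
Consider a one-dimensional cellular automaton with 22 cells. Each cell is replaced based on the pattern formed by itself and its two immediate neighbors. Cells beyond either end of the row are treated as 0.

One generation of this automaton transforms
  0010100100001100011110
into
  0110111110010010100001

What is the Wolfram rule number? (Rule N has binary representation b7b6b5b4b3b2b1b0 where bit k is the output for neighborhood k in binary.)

position 18: 111 → 0  (bit 7 = 0)
position 13: 110 → 0  (bit 6 = 0)
position 3: 101 → 0  (bit 5 = 0)
position 5: 100 → 1  (bit 4 = 1)
position 12: 011 → 0  (bit 3 = 0)
position 2: 010 → 1  (bit 2 = 1)
position 1: 001 → 1  (bit 1 = 1)
position 0: 000 → 0  (bit 0 = 0)
bits b7..b0 = 00010110 = 22

22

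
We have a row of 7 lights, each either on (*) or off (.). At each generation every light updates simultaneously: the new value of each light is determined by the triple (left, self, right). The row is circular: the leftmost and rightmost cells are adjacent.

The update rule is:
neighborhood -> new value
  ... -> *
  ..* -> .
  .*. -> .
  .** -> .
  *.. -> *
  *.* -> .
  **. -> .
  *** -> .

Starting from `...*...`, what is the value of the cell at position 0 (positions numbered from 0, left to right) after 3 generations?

*

**..***
..*....
*..****
position 0 holds *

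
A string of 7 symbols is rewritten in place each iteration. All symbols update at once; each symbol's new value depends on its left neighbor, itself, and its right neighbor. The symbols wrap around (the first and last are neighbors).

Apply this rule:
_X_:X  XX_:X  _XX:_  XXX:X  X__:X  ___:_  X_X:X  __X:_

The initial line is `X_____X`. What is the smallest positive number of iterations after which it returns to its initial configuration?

XX_____
_XX____
__XX___
___XX__
____XX_
_____XX
X_____X

7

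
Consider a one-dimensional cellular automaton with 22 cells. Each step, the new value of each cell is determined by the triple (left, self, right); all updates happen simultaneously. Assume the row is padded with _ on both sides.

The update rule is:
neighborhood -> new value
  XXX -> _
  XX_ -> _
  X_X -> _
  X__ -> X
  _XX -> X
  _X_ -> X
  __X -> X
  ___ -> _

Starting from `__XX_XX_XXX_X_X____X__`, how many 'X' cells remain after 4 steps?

step 1: _XX__X__X___X_XX__XXX_
step 2: XX_XXXXXXX_XX_X_XXX__X
step 3: X__X_______X__X_X__XXX
step 4: XXXXX_____XXXXX_XXXX__
count of X: 14

14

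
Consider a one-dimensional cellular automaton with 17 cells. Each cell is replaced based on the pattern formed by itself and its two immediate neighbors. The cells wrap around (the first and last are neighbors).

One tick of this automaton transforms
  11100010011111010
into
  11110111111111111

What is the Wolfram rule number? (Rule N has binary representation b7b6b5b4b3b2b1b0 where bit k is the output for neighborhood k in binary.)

position 1: 111 → 1  (bit 7 = 1)
position 2: 110 → 1  (bit 6 = 1)
position 14: 101 → 1  (bit 5 = 1)
position 3: 100 → 1  (bit 4 = 1)
position 0: 011 → 1  (bit 3 = 1)
position 6: 010 → 1  (bit 2 = 1)
position 5: 001 → 1  (bit 1 = 1)
position 4: 000 → 0  (bit 0 = 0)
bits b7..b0 = 11111110 = 254

254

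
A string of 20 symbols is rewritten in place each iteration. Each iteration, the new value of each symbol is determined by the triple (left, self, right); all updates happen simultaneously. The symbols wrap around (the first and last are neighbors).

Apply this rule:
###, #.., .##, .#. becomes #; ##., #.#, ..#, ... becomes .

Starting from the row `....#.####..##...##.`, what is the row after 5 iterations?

....#.###.#.#.#..#.#
#...#.##..#.#.##.#.#
.#..#.#.#.#.#.#..#.#
.##.#.#.#.#.#.##.#.#
.#..#.#.#.#.#.#..#.#

.#..#.#.#.#.#.#..#.#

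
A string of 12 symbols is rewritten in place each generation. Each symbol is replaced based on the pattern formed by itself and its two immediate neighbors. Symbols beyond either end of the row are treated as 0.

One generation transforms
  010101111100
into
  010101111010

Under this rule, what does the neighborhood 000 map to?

0

At position 11 the neighborhood is 000; the next row has 0 there.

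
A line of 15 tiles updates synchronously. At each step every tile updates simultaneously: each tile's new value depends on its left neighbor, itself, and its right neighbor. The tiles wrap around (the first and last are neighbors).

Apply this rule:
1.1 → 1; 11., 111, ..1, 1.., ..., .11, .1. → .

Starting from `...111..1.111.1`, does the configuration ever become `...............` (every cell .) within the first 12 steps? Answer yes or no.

yes

.........1...1.
...............
all cells are . at step 2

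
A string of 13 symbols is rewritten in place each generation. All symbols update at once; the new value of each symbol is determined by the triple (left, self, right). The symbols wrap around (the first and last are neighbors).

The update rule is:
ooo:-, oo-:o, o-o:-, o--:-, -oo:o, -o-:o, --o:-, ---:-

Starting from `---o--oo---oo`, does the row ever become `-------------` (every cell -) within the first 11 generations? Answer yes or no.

---o--oo---oo  (fixed point — unchanged through generation 11)
generation 11 is ---o--oo---oo, still not uniform -

no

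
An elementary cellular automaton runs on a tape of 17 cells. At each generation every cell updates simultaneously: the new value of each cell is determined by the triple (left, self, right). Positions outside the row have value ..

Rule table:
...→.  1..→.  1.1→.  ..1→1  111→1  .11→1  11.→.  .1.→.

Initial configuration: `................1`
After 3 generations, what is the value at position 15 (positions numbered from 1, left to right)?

.

...............1.
..............1..
.............1...
position 15 holds .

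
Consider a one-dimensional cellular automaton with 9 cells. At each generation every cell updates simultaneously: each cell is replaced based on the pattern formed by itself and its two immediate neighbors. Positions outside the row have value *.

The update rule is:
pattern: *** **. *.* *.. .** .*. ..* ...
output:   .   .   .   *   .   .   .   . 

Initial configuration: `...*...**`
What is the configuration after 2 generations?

*...*....
.*...*...

.*...*...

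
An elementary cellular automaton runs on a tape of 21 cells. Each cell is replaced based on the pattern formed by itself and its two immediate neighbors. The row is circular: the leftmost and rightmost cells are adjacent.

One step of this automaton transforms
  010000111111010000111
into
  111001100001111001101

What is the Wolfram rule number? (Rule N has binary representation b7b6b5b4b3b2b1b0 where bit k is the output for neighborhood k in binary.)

126

position 7: 111 → 0  (bit 7 = 0)
position 11: 110 → 1  (bit 6 = 1)
position 0: 101 → 1  (bit 5 = 1)
position 2: 100 → 1  (bit 4 = 1)
position 6: 011 → 1  (bit 3 = 1)
position 1: 010 → 1  (bit 2 = 1)
position 5: 001 → 1  (bit 1 = 1)
position 3: 000 → 0  (bit 0 = 0)
bits b7..b0 = 01111110 = 126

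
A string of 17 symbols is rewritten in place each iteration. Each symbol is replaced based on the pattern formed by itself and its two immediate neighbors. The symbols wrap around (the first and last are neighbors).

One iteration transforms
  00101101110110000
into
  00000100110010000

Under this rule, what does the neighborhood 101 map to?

At position 3 the neighborhood is 101; the next row has 0 there.

0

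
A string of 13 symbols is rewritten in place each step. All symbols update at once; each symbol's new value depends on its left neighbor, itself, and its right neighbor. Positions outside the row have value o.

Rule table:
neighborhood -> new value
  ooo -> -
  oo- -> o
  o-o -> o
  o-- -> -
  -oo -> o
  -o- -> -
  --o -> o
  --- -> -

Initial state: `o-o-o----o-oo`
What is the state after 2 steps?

oo-o----o-oo-
-oo----o-oooo

-oo----o-oooo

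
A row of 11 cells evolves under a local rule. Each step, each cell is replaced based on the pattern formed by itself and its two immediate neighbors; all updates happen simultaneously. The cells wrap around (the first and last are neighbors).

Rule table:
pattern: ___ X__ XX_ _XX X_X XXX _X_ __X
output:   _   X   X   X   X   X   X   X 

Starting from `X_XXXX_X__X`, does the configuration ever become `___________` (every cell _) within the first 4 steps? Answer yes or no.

no

XXXXXXXXXXX
XXXXXXXXXXX  (fixed point — unchanged through step 4)
step 4 is XXXXXXXXXXX, still not uniform _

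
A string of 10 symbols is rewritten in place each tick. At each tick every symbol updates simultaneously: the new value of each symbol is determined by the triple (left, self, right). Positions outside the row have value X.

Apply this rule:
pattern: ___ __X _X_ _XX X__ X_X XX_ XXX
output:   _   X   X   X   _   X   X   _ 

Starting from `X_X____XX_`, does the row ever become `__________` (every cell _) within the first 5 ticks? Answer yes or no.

no

XXX___XXXX
__X__XX___
_XX_XXX__X
XXXXX_X_XX
____XXXXX_
tick 5 is ____XXXXX_, still not uniform _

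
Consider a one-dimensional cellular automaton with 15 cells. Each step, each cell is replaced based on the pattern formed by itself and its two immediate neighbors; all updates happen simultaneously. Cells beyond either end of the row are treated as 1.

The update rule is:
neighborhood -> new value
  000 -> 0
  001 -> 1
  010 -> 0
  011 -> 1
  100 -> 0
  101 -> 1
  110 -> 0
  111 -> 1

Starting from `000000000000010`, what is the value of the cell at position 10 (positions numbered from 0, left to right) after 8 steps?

1

step 1: 000000000000101
step 2: 000000000001011
step 3: 000000000010111
step 4: 000000000101111
step 5: 000000001011111
step 6: 000000010111111
step 7: 000000101111111
step 8: 000001011111111
position 10 holds 1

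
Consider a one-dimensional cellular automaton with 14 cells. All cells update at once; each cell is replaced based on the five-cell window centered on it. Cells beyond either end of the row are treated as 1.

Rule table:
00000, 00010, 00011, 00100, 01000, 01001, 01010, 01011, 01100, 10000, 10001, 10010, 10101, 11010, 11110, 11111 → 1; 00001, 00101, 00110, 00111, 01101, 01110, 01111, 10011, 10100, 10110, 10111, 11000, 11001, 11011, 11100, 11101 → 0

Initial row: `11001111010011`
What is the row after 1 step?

10000010101000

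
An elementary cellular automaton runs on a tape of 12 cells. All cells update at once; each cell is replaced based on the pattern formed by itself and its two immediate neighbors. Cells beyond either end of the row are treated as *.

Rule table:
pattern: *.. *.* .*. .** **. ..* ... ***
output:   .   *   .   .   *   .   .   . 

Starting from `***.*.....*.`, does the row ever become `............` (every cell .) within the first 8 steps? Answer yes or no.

yes

..**.......*
...*........
............
all cells are . at step 3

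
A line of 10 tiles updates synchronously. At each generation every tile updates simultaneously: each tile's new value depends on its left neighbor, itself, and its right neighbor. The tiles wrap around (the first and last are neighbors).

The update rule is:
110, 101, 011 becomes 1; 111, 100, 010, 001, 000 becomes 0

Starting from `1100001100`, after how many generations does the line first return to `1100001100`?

1100001100

1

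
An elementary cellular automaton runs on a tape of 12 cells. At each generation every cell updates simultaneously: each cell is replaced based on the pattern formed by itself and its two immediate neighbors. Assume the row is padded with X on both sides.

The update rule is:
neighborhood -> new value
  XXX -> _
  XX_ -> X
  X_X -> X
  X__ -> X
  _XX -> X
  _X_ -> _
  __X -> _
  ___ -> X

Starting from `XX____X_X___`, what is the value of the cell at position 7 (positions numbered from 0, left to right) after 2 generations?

_

_XXXX__X_XX_
XX__XX__XXXX
position 7 holds _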